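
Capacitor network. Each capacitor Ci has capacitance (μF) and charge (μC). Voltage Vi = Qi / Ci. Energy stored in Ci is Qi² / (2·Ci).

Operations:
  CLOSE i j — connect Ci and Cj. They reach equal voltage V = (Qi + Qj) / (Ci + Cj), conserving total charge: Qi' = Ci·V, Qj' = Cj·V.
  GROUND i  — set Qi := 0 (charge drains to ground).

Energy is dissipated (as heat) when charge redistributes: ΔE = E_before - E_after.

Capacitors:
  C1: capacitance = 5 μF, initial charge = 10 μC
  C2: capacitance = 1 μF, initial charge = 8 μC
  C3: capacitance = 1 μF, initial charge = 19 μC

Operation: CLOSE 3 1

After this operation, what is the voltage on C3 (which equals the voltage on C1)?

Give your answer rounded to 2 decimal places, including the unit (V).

Initial: C1(5μF, Q=10μC, V=2.00V), C2(1μF, Q=8μC, V=8.00V), C3(1μF, Q=19μC, V=19.00V)
Op 1: CLOSE 3-1: Q_total=29.00, C_total=6.00, V=4.83; Q3=4.83, Q1=24.17; dissipated=120.417

Answer: 4.83 V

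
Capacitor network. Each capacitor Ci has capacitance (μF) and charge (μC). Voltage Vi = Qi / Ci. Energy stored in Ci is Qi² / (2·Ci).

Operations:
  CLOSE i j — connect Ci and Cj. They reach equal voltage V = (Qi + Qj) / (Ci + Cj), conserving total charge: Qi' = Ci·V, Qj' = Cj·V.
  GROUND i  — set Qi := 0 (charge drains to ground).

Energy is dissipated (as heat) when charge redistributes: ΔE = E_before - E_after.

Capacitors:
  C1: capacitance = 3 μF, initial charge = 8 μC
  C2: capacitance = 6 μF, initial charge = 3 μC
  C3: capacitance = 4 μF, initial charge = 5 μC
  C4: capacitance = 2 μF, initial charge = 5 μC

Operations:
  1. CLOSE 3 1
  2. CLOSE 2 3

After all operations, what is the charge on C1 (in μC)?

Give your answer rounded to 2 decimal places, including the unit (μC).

Initial: C1(3μF, Q=8μC, V=2.67V), C2(6μF, Q=3μC, V=0.50V), C3(4μF, Q=5μC, V=1.25V), C4(2μF, Q=5μC, V=2.50V)
Op 1: CLOSE 3-1: Q_total=13.00, C_total=7.00, V=1.86; Q3=7.43, Q1=5.57; dissipated=1.720
Op 2: CLOSE 2-3: Q_total=10.43, C_total=10.00, V=1.04; Q2=6.26, Q3=4.17; dissipated=2.210
Final charges: Q1=5.57, Q2=6.26, Q3=4.17, Q4=5.00

Answer: 5.57 μC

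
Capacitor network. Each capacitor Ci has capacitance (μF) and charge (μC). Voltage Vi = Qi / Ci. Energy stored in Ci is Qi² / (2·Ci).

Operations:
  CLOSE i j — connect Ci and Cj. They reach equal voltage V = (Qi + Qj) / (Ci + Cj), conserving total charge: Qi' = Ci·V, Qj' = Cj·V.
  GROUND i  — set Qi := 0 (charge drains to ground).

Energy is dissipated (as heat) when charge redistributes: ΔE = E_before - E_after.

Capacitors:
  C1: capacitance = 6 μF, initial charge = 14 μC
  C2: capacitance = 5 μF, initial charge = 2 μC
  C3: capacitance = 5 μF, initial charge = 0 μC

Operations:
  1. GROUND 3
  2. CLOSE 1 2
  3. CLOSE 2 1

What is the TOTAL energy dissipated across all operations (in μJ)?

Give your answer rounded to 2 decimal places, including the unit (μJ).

Answer: 5.10 μJ

Derivation:
Initial: C1(6μF, Q=14μC, V=2.33V), C2(5μF, Q=2μC, V=0.40V), C3(5μF, Q=0μC, V=0.00V)
Op 1: GROUND 3: Q3=0; energy lost=0.000
Op 2: CLOSE 1-2: Q_total=16.00, C_total=11.00, V=1.45; Q1=8.73, Q2=7.27; dissipated=5.097
Op 3: CLOSE 2-1: Q_total=16.00, C_total=11.00, V=1.45; Q2=7.27, Q1=8.73; dissipated=0.000
Total dissipated: 5.097 μJ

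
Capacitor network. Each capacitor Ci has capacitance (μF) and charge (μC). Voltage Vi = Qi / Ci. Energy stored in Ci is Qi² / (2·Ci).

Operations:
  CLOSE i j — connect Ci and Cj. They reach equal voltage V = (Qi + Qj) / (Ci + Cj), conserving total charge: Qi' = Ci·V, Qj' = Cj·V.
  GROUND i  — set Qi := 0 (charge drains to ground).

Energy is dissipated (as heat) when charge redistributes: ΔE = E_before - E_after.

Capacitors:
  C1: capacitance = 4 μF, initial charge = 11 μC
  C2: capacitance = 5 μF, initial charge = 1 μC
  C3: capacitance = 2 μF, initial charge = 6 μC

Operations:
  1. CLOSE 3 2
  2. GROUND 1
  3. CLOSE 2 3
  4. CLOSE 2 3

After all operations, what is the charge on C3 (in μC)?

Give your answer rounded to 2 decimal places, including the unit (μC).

Initial: C1(4μF, Q=11μC, V=2.75V), C2(5μF, Q=1μC, V=0.20V), C3(2μF, Q=6μC, V=3.00V)
Op 1: CLOSE 3-2: Q_total=7.00, C_total=7.00, V=1.00; Q3=2.00, Q2=5.00; dissipated=5.600
Op 2: GROUND 1: Q1=0; energy lost=15.125
Op 3: CLOSE 2-3: Q_total=7.00, C_total=7.00, V=1.00; Q2=5.00, Q3=2.00; dissipated=0.000
Op 4: CLOSE 2-3: Q_total=7.00, C_total=7.00, V=1.00; Q2=5.00, Q3=2.00; dissipated=0.000
Final charges: Q1=0.00, Q2=5.00, Q3=2.00

Answer: 2.00 μC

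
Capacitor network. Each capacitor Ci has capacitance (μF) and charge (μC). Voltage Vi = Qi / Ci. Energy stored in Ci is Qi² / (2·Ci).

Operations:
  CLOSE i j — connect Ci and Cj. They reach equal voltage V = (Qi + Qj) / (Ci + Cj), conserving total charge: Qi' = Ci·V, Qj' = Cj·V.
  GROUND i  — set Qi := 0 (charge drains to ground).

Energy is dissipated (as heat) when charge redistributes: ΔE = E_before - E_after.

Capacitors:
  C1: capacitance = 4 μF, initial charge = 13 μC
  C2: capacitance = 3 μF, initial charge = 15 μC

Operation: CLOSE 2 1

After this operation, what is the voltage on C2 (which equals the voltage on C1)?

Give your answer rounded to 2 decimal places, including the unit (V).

Answer: 4.00 V

Derivation:
Initial: C1(4μF, Q=13μC, V=3.25V), C2(3μF, Q=15μC, V=5.00V)
Op 1: CLOSE 2-1: Q_total=28.00, C_total=7.00, V=4.00; Q2=12.00, Q1=16.00; dissipated=2.625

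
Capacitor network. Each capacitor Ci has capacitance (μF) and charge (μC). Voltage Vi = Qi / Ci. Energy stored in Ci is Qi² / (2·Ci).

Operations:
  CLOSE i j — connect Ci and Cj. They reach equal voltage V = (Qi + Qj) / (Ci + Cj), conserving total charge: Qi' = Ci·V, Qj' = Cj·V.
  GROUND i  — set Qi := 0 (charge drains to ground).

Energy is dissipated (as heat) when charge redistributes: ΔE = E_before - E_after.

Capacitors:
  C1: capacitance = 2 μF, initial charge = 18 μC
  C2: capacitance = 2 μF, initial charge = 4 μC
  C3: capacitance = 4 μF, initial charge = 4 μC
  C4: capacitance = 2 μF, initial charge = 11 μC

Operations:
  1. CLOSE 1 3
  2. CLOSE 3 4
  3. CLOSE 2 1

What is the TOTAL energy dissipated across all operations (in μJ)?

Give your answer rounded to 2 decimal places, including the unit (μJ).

Answer: 46.30 μJ

Derivation:
Initial: C1(2μF, Q=18μC, V=9.00V), C2(2μF, Q=4μC, V=2.00V), C3(4μF, Q=4μC, V=1.00V), C4(2μF, Q=11μC, V=5.50V)
Op 1: CLOSE 1-3: Q_total=22.00, C_total=6.00, V=3.67; Q1=7.33, Q3=14.67; dissipated=42.667
Op 2: CLOSE 3-4: Q_total=25.67, C_total=6.00, V=4.28; Q3=17.11, Q4=8.56; dissipated=2.241
Op 3: CLOSE 2-1: Q_total=11.33, C_total=4.00, V=2.83; Q2=5.67, Q1=5.67; dissipated=1.389
Total dissipated: 46.296 μJ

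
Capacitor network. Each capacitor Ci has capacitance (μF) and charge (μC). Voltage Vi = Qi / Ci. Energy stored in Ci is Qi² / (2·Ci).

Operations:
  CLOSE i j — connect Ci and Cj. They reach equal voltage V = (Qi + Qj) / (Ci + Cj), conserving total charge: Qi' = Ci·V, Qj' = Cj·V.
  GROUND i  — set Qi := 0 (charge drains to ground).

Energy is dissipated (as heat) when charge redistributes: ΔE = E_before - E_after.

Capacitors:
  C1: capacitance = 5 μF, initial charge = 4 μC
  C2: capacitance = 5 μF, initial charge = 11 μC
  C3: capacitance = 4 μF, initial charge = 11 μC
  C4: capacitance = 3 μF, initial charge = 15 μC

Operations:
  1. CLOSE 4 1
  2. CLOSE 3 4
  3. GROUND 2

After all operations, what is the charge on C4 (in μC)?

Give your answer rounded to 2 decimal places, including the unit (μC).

Answer: 7.77 μC

Derivation:
Initial: C1(5μF, Q=4μC, V=0.80V), C2(5μF, Q=11μC, V=2.20V), C3(4μF, Q=11μC, V=2.75V), C4(3μF, Q=15μC, V=5.00V)
Op 1: CLOSE 4-1: Q_total=19.00, C_total=8.00, V=2.38; Q4=7.12, Q1=11.88; dissipated=16.538
Op 2: CLOSE 3-4: Q_total=18.12, C_total=7.00, V=2.59; Q3=10.36, Q4=7.77; dissipated=0.121
Op 3: GROUND 2: Q2=0; energy lost=12.100
Final charges: Q1=11.88, Q2=0.00, Q3=10.36, Q4=7.77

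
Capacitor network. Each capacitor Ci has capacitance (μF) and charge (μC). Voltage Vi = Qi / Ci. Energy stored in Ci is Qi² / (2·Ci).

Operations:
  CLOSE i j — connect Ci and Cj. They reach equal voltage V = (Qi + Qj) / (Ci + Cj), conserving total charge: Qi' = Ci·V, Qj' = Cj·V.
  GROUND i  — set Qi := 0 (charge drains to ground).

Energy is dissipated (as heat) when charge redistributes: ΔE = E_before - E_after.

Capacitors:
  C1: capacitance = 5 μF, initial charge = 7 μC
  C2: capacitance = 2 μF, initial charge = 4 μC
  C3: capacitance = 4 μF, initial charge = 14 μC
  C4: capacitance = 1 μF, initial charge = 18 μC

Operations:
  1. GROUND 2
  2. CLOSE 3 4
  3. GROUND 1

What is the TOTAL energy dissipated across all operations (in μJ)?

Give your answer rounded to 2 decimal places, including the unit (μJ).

Initial: C1(5μF, Q=7μC, V=1.40V), C2(2μF, Q=4μC, V=2.00V), C3(4μF, Q=14μC, V=3.50V), C4(1μF, Q=18μC, V=18.00V)
Op 1: GROUND 2: Q2=0; energy lost=4.000
Op 2: CLOSE 3-4: Q_total=32.00, C_total=5.00, V=6.40; Q3=25.60, Q4=6.40; dissipated=84.100
Op 3: GROUND 1: Q1=0; energy lost=4.900
Total dissipated: 93.000 μJ

Answer: 93.00 μJ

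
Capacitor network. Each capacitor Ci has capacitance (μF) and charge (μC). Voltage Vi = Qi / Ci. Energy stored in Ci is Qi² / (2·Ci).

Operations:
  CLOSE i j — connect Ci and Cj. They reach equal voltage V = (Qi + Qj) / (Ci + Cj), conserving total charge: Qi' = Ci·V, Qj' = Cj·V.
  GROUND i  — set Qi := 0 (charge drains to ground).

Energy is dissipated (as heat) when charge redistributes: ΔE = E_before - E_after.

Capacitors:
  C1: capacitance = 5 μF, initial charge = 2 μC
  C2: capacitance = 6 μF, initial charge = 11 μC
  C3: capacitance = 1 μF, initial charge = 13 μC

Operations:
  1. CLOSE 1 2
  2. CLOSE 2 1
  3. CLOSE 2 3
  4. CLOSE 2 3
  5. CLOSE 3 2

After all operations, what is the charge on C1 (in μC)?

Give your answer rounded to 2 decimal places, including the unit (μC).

Answer: 5.91 μC

Derivation:
Initial: C1(5μF, Q=2μC, V=0.40V), C2(6μF, Q=11μC, V=1.83V), C3(1μF, Q=13μC, V=13.00V)
Op 1: CLOSE 1-2: Q_total=13.00, C_total=11.00, V=1.18; Q1=5.91, Q2=7.09; dissipated=2.802
Op 2: CLOSE 2-1: Q_total=13.00, C_total=11.00, V=1.18; Q2=7.09, Q1=5.91; dissipated=0.000
Op 3: CLOSE 2-3: Q_total=20.09, C_total=7.00, V=2.87; Q2=17.22, Q3=2.87; dissipated=59.858
Op 4: CLOSE 2-3: Q_total=20.09, C_total=7.00, V=2.87; Q2=17.22, Q3=2.87; dissipated=0.000
Op 5: CLOSE 3-2: Q_total=20.09, C_total=7.00, V=2.87; Q3=2.87, Q2=17.22; dissipated=0.000
Final charges: Q1=5.91, Q2=17.22, Q3=2.87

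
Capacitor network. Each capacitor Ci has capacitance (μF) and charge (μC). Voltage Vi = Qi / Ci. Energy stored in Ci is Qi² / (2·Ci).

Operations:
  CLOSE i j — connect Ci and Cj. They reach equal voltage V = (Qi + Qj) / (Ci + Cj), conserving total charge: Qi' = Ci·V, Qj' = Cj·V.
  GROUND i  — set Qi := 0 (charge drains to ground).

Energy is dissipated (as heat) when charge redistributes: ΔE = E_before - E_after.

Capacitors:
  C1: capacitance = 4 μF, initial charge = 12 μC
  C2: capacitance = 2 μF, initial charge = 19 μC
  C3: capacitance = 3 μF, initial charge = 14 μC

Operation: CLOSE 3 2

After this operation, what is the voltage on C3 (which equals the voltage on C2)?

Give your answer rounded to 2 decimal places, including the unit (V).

Answer: 6.60 V

Derivation:
Initial: C1(4μF, Q=12μC, V=3.00V), C2(2μF, Q=19μC, V=9.50V), C3(3μF, Q=14μC, V=4.67V)
Op 1: CLOSE 3-2: Q_total=33.00, C_total=5.00, V=6.60; Q3=19.80, Q2=13.20; dissipated=14.017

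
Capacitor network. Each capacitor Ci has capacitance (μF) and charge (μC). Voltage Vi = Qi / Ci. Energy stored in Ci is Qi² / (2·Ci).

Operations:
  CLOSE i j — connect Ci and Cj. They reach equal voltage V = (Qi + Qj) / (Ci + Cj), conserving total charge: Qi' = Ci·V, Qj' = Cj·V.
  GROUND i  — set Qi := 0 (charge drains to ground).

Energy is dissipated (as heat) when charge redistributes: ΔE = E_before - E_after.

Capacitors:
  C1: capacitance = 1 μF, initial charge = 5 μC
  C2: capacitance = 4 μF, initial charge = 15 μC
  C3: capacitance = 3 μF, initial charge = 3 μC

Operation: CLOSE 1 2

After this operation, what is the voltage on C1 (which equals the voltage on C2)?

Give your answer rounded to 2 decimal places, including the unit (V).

Answer: 4.00 V

Derivation:
Initial: C1(1μF, Q=5μC, V=5.00V), C2(4μF, Q=15μC, V=3.75V), C3(3μF, Q=3μC, V=1.00V)
Op 1: CLOSE 1-2: Q_total=20.00, C_total=5.00, V=4.00; Q1=4.00, Q2=16.00; dissipated=0.625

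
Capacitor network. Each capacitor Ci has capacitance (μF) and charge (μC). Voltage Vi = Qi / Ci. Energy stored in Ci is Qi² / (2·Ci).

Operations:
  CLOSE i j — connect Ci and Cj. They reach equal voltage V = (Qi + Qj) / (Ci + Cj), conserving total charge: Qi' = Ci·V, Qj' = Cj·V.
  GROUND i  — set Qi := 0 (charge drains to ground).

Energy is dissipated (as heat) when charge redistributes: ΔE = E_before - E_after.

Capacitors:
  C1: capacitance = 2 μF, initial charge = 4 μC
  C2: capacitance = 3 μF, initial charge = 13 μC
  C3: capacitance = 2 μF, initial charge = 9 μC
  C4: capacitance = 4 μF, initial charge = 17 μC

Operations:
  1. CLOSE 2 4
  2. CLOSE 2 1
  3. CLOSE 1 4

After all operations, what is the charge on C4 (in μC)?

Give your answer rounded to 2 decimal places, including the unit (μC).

Initial: C1(2μF, Q=4μC, V=2.00V), C2(3μF, Q=13μC, V=4.33V), C3(2μF, Q=9μC, V=4.50V), C4(4μF, Q=17μC, V=4.25V)
Op 1: CLOSE 2-4: Q_total=30.00, C_total=7.00, V=4.29; Q2=12.86, Q4=17.14; dissipated=0.006
Op 2: CLOSE 2-1: Q_total=16.86, C_total=5.00, V=3.37; Q2=10.11, Q1=6.74; dissipated=3.135
Op 3: CLOSE 1-4: Q_total=23.89, C_total=6.00, V=3.98; Q1=7.96, Q4=15.92; dissipated=0.557
Final charges: Q1=7.96, Q2=10.11, Q3=9.00, Q4=15.92

Answer: 15.92 μC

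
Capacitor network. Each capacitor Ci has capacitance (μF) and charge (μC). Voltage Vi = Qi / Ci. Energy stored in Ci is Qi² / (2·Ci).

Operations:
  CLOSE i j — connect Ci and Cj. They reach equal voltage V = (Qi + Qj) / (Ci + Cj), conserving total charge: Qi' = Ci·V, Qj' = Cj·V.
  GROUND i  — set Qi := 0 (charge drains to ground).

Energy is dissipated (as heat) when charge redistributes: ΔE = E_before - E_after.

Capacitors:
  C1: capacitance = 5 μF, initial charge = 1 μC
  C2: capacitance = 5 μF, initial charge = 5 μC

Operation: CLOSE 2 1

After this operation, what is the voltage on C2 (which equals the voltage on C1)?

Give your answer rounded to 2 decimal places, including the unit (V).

Answer: 0.60 V

Derivation:
Initial: C1(5μF, Q=1μC, V=0.20V), C2(5μF, Q=5μC, V=1.00V)
Op 1: CLOSE 2-1: Q_total=6.00, C_total=10.00, V=0.60; Q2=3.00, Q1=3.00; dissipated=0.800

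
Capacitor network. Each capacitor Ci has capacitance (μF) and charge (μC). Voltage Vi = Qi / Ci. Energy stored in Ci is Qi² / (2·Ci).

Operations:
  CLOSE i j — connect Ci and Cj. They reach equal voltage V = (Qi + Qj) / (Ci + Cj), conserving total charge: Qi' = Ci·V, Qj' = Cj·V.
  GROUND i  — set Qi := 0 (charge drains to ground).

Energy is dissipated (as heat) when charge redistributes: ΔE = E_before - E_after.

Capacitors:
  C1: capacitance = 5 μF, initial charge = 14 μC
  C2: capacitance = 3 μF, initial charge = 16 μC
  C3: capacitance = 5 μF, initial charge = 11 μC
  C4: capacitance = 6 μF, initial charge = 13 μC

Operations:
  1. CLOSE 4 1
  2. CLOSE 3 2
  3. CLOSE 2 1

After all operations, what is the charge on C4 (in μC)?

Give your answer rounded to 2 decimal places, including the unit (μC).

Answer: 14.73 μC

Derivation:
Initial: C1(5μF, Q=14μC, V=2.80V), C2(3μF, Q=16μC, V=5.33V), C3(5μF, Q=11μC, V=2.20V), C4(6μF, Q=13μC, V=2.17V)
Op 1: CLOSE 4-1: Q_total=27.00, C_total=11.00, V=2.45; Q4=14.73, Q1=12.27; dissipated=0.547
Op 2: CLOSE 3-2: Q_total=27.00, C_total=8.00, V=3.38; Q3=16.88, Q2=10.12; dissipated=9.204
Op 3: CLOSE 2-1: Q_total=22.40, C_total=8.00, V=2.80; Q2=8.40, Q1=14.00; dissipated=0.794
Final charges: Q1=14.00, Q2=8.40, Q3=16.88, Q4=14.73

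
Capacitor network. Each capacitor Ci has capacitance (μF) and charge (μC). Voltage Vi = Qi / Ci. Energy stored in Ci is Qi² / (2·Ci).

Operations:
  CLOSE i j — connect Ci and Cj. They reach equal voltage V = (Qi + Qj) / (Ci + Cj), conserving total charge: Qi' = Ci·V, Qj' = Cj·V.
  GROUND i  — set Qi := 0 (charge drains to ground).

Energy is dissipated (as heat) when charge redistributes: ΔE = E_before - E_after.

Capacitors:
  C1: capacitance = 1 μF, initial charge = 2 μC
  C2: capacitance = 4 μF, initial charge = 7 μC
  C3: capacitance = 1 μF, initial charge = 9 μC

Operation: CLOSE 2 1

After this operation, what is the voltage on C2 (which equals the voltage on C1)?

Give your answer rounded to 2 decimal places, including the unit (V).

Initial: C1(1μF, Q=2μC, V=2.00V), C2(4μF, Q=7μC, V=1.75V), C3(1μF, Q=9μC, V=9.00V)
Op 1: CLOSE 2-1: Q_total=9.00, C_total=5.00, V=1.80; Q2=7.20, Q1=1.80; dissipated=0.025

Answer: 1.80 V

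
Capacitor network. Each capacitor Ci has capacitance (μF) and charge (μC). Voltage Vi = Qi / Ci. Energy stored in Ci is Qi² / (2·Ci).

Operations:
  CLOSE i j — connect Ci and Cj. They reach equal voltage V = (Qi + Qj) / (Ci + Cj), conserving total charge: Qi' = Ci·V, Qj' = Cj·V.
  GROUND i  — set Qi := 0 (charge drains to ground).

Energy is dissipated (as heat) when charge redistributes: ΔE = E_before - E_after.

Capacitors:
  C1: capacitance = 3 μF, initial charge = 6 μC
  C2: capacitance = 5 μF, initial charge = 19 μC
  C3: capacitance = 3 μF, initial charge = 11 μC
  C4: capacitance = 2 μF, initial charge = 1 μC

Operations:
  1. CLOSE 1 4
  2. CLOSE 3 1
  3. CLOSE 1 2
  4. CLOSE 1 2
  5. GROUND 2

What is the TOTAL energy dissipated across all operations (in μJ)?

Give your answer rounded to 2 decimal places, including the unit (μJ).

Answer: 34.35 μJ

Derivation:
Initial: C1(3μF, Q=6μC, V=2.00V), C2(5μF, Q=19μC, V=3.80V), C3(3μF, Q=11μC, V=3.67V), C4(2μF, Q=1μC, V=0.50V)
Op 1: CLOSE 1-4: Q_total=7.00, C_total=5.00, V=1.40; Q1=4.20, Q4=2.80; dissipated=1.350
Op 2: CLOSE 3-1: Q_total=15.20, C_total=6.00, V=2.53; Q3=7.60, Q1=7.60; dissipated=3.853
Op 3: CLOSE 1-2: Q_total=26.60, C_total=8.00, V=3.33; Q1=9.97, Q2=16.62; dissipated=1.504
Op 4: CLOSE 1-2: Q_total=26.60, C_total=8.00, V=3.33; Q1=9.97, Q2=16.62; dissipated=0.000
Op 5: GROUND 2: Q2=0; energy lost=27.639
Total dissipated: 34.347 μJ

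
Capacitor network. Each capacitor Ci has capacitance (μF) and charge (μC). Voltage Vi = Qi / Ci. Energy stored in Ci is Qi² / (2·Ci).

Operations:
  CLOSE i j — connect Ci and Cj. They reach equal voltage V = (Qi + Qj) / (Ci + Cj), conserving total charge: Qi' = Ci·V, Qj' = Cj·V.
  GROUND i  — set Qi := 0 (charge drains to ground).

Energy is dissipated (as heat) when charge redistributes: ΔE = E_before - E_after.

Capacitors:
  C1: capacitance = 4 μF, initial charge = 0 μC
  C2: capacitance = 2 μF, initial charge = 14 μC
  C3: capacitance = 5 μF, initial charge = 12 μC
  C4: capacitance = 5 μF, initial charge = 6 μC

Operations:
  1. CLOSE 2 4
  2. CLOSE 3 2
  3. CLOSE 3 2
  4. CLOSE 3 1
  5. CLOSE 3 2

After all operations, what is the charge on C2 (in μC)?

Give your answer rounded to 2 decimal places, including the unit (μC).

Answer: 3.45 μC

Derivation:
Initial: C1(4μF, Q=0μC, V=0.00V), C2(2μF, Q=14μC, V=7.00V), C3(5μF, Q=12μC, V=2.40V), C4(5μF, Q=6μC, V=1.20V)
Op 1: CLOSE 2-4: Q_total=20.00, C_total=7.00, V=2.86; Q2=5.71, Q4=14.29; dissipated=24.029
Op 2: CLOSE 3-2: Q_total=17.71, C_total=7.00, V=2.53; Q3=12.65, Q2=5.06; dissipated=0.149
Op 3: CLOSE 3-2: Q_total=17.71, C_total=7.00, V=2.53; Q3=12.65, Q2=5.06; dissipated=0.000
Op 4: CLOSE 3-1: Q_total=12.65, C_total=9.00, V=1.41; Q3=7.03, Q1=5.62; dissipated=7.116
Op 5: CLOSE 3-2: Q_total=12.09, C_total=7.00, V=1.73; Q3=8.64, Q2=3.45; dissipated=0.904
Final charges: Q1=5.62, Q2=3.45, Q3=8.64, Q4=14.29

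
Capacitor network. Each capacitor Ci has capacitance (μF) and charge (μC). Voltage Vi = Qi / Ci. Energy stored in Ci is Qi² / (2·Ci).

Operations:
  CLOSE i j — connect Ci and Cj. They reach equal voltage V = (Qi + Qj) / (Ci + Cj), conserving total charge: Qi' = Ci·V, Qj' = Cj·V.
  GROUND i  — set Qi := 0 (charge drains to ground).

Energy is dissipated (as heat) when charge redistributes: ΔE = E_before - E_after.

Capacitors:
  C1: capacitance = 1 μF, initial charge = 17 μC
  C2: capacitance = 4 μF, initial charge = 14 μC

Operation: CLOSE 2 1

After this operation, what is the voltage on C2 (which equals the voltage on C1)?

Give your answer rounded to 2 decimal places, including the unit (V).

Initial: C1(1μF, Q=17μC, V=17.00V), C2(4μF, Q=14μC, V=3.50V)
Op 1: CLOSE 2-1: Q_total=31.00, C_total=5.00, V=6.20; Q2=24.80, Q1=6.20; dissipated=72.900

Answer: 6.20 V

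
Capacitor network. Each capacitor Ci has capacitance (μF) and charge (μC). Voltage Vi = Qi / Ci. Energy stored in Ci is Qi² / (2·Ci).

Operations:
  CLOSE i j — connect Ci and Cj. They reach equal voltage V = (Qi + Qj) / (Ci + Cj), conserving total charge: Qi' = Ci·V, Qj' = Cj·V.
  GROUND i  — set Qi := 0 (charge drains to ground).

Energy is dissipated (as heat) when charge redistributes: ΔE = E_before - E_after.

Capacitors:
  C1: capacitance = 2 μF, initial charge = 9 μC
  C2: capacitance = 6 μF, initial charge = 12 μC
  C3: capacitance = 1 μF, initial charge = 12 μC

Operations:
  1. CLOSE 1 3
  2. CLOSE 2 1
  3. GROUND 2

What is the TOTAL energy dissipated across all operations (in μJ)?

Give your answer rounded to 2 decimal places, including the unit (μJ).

Answer: 69.19 μJ

Derivation:
Initial: C1(2μF, Q=9μC, V=4.50V), C2(6μF, Q=12μC, V=2.00V), C3(1μF, Q=12μC, V=12.00V)
Op 1: CLOSE 1-3: Q_total=21.00, C_total=3.00, V=7.00; Q1=14.00, Q3=7.00; dissipated=18.750
Op 2: CLOSE 2-1: Q_total=26.00, C_total=8.00, V=3.25; Q2=19.50, Q1=6.50; dissipated=18.750
Op 3: GROUND 2: Q2=0; energy lost=31.688
Total dissipated: 69.188 μJ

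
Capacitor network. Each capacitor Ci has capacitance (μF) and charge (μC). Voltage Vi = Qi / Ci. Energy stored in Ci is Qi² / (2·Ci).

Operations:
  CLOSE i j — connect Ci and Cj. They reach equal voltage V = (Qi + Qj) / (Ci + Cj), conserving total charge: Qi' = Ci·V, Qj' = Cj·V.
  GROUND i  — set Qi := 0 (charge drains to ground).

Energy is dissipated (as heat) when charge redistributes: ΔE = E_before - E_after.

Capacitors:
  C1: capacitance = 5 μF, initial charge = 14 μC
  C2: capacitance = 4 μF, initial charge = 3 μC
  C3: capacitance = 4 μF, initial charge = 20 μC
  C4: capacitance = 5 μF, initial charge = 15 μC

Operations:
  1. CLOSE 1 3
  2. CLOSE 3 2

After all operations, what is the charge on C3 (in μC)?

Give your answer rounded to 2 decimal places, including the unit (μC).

Initial: C1(5μF, Q=14μC, V=2.80V), C2(4μF, Q=3μC, V=0.75V), C3(4μF, Q=20μC, V=5.00V), C4(5μF, Q=15μC, V=3.00V)
Op 1: CLOSE 1-3: Q_total=34.00, C_total=9.00, V=3.78; Q1=18.89, Q3=15.11; dissipated=5.378
Op 2: CLOSE 3-2: Q_total=18.11, C_total=8.00, V=2.26; Q3=9.06, Q2=9.06; dissipated=9.167
Final charges: Q1=18.89, Q2=9.06, Q3=9.06, Q4=15.00

Answer: 9.06 μC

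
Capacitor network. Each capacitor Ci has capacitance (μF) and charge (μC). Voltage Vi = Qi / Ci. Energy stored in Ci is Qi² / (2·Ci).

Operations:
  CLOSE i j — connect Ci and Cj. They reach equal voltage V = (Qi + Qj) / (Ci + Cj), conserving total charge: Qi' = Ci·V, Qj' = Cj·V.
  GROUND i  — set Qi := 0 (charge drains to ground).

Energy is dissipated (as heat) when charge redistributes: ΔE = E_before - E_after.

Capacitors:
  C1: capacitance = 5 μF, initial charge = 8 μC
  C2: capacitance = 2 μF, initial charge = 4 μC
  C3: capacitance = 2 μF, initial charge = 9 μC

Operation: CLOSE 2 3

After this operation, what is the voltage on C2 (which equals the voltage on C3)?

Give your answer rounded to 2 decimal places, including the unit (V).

Answer: 3.25 V

Derivation:
Initial: C1(5μF, Q=8μC, V=1.60V), C2(2μF, Q=4μC, V=2.00V), C3(2μF, Q=9μC, V=4.50V)
Op 1: CLOSE 2-3: Q_total=13.00, C_total=4.00, V=3.25; Q2=6.50, Q3=6.50; dissipated=3.125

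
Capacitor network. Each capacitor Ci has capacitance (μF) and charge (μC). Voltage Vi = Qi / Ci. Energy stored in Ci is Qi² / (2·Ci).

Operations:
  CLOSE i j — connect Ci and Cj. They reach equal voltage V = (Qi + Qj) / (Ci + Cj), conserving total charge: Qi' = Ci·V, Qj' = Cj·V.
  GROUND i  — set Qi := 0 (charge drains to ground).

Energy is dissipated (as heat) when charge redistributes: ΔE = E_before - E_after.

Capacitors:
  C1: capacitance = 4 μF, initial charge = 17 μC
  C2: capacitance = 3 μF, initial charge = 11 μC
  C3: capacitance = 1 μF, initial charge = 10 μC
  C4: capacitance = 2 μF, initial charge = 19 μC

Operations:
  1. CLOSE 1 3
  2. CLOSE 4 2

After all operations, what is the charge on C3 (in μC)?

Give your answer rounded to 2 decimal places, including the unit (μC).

Initial: C1(4μF, Q=17μC, V=4.25V), C2(3μF, Q=11μC, V=3.67V), C3(1μF, Q=10μC, V=10.00V), C4(2μF, Q=19μC, V=9.50V)
Op 1: CLOSE 1-3: Q_total=27.00, C_total=5.00, V=5.40; Q1=21.60, Q3=5.40; dissipated=13.225
Op 2: CLOSE 4-2: Q_total=30.00, C_total=5.00, V=6.00; Q4=12.00, Q2=18.00; dissipated=20.417
Final charges: Q1=21.60, Q2=18.00, Q3=5.40, Q4=12.00

Answer: 5.40 μC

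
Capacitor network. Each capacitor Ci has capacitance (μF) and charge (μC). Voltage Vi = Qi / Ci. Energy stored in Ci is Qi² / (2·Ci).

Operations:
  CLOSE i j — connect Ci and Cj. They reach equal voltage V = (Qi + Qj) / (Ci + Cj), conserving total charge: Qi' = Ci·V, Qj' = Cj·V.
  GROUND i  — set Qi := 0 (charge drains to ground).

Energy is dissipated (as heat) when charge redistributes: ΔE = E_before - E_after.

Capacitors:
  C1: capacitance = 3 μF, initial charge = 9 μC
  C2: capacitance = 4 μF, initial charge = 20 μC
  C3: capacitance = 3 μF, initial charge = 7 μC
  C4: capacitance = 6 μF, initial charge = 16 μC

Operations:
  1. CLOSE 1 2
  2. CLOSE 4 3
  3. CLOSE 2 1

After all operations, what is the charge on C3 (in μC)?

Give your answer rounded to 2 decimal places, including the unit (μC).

Answer: 7.67 μC

Derivation:
Initial: C1(3μF, Q=9μC, V=3.00V), C2(4μF, Q=20μC, V=5.00V), C3(3μF, Q=7μC, V=2.33V), C4(6μF, Q=16μC, V=2.67V)
Op 1: CLOSE 1-2: Q_total=29.00, C_total=7.00, V=4.14; Q1=12.43, Q2=16.57; dissipated=3.429
Op 2: CLOSE 4-3: Q_total=23.00, C_total=9.00, V=2.56; Q4=15.33, Q3=7.67; dissipated=0.111
Op 3: CLOSE 2-1: Q_total=29.00, C_total=7.00, V=4.14; Q2=16.57, Q1=12.43; dissipated=0.000
Final charges: Q1=12.43, Q2=16.57, Q3=7.67, Q4=15.33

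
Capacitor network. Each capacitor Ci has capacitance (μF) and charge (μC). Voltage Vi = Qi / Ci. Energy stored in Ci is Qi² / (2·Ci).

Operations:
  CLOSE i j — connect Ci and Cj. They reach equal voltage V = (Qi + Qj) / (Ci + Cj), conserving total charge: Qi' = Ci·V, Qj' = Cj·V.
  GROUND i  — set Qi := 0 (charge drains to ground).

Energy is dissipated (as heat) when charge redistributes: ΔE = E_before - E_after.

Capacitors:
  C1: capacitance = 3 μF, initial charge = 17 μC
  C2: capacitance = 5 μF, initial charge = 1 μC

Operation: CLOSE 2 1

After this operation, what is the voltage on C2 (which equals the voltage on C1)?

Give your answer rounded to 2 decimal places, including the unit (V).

Answer: 2.25 V

Derivation:
Initial: C1(3μF, Q=17μC, V=5.67V), C2(5μF, Q=1μC, V=0.20V)
Op 1: CLOSE 2-1: Q_total=18.00, C_total=8.00, V=2.25; Q2=11.25, Q1=6.75; dissipated=28.017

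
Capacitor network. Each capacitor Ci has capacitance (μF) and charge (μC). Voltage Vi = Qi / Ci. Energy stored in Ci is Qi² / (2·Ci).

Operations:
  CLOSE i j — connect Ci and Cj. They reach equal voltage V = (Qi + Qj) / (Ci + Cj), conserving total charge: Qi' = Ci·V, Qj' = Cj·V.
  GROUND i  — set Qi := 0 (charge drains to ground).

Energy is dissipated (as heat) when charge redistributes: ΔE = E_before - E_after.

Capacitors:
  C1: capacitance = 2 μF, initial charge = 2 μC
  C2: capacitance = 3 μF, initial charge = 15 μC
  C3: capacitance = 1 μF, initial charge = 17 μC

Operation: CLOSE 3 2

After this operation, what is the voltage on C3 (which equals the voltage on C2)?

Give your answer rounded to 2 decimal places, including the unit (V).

Answer: 8.00 V

Derivation:
Initial: C1(2μF, Q=2μC, V=1.00V), C2(3μF, Q=15μC, V=5.00V), C3(1μF, Q=17μC, V=17.00V)
Op 1: CLOSE 3-2: Q_total=32.00, C_total=4.00, V=8.00; Q3=8.00, Q2=24.00; dissipated=54.000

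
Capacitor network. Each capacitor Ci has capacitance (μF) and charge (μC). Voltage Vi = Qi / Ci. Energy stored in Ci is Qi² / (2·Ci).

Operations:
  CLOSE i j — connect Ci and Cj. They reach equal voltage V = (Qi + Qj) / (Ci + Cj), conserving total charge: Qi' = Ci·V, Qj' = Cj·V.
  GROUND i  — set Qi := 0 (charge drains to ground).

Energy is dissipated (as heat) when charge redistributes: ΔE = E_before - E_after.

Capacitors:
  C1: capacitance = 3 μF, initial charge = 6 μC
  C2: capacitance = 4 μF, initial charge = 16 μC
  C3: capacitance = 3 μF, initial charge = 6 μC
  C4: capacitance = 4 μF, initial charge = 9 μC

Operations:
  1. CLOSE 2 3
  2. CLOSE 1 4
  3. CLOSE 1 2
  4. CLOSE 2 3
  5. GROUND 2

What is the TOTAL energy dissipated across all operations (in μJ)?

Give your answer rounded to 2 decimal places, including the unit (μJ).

Initial: C1(3μF, Q=6μC, V=2.00V), C2(4μF, Q=16μC, V=4.00V), C3(3μF, Q=6μC, V=2.00V), C4(4μF, Q=9μC, V=2.25V)
Op 1: CLOSE 2-3: Q_total=22.00, C_total=7.00, V=3.14; Q2=12.57, Q3=9.43; dissipated=3.429
Op 2: CLOSE 1-4: Q_total=15.00, C_total=7.00, V=2.14; Q1=6.43, Q4=8.57; dissipated=0.054
Op 3: CLOSE 1-2: Q_total=19.00, C_total=7.00, V=2.71; Q1=8.14, Q2=10.86; dissipated=0.857
Op 4: CLOSE 2-3: Q_total=20.29, C_total=7.00, V=2.90; Q2=11.59, Q3=8.69; dissipated=0.157
Op 5: GROUND 2: Q2=0; energy lost=16.796
Total dissipated: 21.293 μJ

Answer: 21.29 μJ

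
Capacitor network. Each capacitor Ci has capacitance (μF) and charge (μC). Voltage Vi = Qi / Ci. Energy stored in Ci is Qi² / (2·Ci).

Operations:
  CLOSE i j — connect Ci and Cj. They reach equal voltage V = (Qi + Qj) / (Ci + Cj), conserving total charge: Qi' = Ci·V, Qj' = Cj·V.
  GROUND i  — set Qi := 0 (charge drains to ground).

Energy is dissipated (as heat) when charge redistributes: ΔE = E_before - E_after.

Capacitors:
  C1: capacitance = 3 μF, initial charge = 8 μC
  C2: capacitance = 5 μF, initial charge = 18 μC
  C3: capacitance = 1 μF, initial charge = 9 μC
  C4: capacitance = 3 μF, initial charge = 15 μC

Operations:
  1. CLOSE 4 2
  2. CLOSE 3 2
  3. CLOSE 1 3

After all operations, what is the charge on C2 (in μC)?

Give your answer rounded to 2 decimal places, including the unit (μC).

Initial: C1(3μF, Q=8μC, V=2.67V), C2(5μF, Q=18μC, V=3.60V), C3(1μF, Q=9μC, V=9.00V), C4(3μF, Q=15μC, V=5.00V)
Op 1: CLOSE 4-2: Q_total=33.00, C_total=8.00, V=4.12; Q4=12.38, Q2=20.62; dissipated=1.837
Op 2: CLOSE 3-2: Q_total=29.62, C_total=6.00, V=4.94; Q3=4.94, Q2=24.69; dissipated=9.902
Op 3: CLOSE 1-3: Q_total=12.94, C_total=4.00, V=3.23; Q1=9.70, Q3=3.23; dissipated=1.934
Final charges: Q1=9.70, Q2=24.69, Q3=3.23, Q4=12.38

Answer: 24.69 μC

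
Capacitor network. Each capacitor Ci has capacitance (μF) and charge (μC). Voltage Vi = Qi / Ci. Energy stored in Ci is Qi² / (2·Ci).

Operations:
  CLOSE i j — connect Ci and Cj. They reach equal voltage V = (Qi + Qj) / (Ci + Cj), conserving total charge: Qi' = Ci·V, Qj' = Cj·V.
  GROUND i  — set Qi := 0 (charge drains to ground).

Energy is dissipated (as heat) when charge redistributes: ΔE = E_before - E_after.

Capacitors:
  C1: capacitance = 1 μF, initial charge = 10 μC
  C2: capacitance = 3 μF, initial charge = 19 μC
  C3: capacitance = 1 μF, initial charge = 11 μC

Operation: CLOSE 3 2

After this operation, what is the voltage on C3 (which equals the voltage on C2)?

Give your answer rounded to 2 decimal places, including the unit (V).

Answer: 7.50 V

Derivation:
Initial: C1(1μF, Q=10μC, V=10.00V), C2(3μF, Q=19μC, V=6.33V), C3(1μF, Q=11μC, V=11.00V)
Op 1: CLOSE 3-2: Q_total=30.00, C_total=4.00, V=7.50; Q3=7.50, Q2=22.50; dissipated=8.167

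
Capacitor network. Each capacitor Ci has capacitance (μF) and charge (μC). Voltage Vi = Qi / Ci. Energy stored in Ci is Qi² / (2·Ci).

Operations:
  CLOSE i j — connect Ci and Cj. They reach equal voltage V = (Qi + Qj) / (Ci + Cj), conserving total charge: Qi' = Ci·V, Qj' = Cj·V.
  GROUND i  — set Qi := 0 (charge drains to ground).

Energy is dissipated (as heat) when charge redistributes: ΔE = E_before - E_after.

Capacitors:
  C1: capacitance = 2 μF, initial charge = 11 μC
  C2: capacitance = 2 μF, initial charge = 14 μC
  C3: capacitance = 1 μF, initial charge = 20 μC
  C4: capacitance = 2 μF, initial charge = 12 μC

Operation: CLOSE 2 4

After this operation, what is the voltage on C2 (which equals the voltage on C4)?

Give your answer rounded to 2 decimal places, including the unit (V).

Answer: 6.50 V

Derivation:
Initial: C1(2μF, Q=11μC, V=5.50V), C2(2μF, Q=14μC, V=7.00V), C3(1μF, Q=20μC, V=20.00V), C4(2μF, Q=12μC, V=6.00V)
Op 1: CLOSE 2-4: Q_total=26.00, C_total=4.00, V=6.50; Q2=13.00, Q4=13.00; dissipated=0.500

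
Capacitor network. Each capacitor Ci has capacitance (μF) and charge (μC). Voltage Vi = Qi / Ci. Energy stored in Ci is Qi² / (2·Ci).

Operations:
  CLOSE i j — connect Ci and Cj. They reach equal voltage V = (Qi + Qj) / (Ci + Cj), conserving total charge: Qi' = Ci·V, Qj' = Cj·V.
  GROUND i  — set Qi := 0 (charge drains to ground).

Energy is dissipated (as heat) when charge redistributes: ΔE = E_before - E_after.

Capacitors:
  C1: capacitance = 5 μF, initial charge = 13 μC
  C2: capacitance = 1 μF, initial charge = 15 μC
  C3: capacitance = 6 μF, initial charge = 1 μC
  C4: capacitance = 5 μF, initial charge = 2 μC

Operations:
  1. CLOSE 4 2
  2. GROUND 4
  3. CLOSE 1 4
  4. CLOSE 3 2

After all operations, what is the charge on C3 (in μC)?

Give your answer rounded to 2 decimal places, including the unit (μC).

Initial: C1(5μF, Q=13μC, V=2.60V), C2(1μF, Q=15μC, V=15.00V), C3(6μF, Q=1μC, V=0.17V), C4(5μF, Q=2μC, V=0.40V)
Op 1: CLOSE 4-2: Q_total=17.00, C_total=6.00, V=2.83; Q4=14.17, Q2=2.83; dissipated=88.817
Op 2: GROUND 4: Q4=0; energy lost=20.069
Op 3: CLOSE 1-4: Q_total=13.00, C_total=10.00, V=1.30; Q1=6.50, Q4=6.50; dissipated=8.450
Op 4: CLOSE 3-2: Q_total=3.83, C_total=7.00, V=0.55; Q3=3.29, Q2=0.55; dissipated=3.048
Final charges: Q1=6.50, Q2=0.55, Q3=3.29, Q4=6.50

Answer: 3.29 μC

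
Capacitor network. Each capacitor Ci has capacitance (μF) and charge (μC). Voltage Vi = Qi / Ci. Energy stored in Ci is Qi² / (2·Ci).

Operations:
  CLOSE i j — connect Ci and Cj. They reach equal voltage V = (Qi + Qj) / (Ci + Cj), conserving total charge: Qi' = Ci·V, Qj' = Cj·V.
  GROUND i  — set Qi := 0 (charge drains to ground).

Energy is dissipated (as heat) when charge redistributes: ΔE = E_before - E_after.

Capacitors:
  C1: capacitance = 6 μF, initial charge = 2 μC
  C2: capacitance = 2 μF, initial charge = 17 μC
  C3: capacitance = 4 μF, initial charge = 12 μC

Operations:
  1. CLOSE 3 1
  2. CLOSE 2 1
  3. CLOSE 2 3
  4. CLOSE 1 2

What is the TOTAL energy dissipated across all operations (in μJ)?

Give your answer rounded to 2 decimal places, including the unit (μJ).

Answer: 49.49 μJ

Derivation:
Initial: C1(6μF, Q=2μC, V=0.33V), C2(2μF, Q=17μC, V=8.50V), C3(4μF, Q=12μC, V=3.00V)
Op 1: CLOSE 3-1: Q_total=14.00, C_total=10.00, V=1.40; Q3=5.60, Q1=8.40; dissipated=8.533
Op 2: CLOSE 2-1: Q_total=25.40, C_total=8.00, V=3.17; Q2=6.35, Q1=19.05; dissipated=37.807
Op 3: CLOSE 2-3: Q_total=11.95, C_total=6.00, V=1.99; Q2=3.98, Q3=7.97; dissipated=2.100
Op 4: CLOSE 1-2: Q_total=23.03, C_total=8.00, V=2.88; Q1=17.27, Q2=5.76; dissipated=1.050
Total dissipated: 49.491 μJ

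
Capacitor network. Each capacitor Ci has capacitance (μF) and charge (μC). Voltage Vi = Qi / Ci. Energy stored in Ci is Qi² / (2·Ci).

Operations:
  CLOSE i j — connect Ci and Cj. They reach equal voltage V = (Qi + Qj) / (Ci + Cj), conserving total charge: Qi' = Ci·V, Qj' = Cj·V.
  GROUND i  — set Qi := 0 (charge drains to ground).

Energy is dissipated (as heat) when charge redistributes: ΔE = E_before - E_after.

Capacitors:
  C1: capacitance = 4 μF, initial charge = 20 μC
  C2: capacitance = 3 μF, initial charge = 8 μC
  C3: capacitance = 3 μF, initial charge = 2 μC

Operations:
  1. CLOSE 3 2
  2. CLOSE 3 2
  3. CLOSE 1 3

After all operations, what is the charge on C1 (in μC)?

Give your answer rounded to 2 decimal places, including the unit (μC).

Answer: 14.29 μC

Derivation:
Initial: C1(4μF, Q=20μC, V=5.00V), C2(3μF, Q=8μC, V=2.67V), C3(3μF, Q=2μC, V=0.67V)
Op 1: CLOSE 3-2: Q_total=10.00, C_total=6.00, V=1.67; Q3=5.00, Q2=5.00; dissipated=3.000
Op 2: CLOSE 3-2: Q_total=10.00, C_total=6.00, V=1.67; Q3=5.00, Q2=5.00; dissipated=0.000
Op 3: CLOSE 1-3: Q_total=25.00, C_total=7.00, V=3.57; Q1=14.29, Q3=10.71; dissipated=9.524
Final charges: Q1=14.29, Q2=5.00, Q3=10.71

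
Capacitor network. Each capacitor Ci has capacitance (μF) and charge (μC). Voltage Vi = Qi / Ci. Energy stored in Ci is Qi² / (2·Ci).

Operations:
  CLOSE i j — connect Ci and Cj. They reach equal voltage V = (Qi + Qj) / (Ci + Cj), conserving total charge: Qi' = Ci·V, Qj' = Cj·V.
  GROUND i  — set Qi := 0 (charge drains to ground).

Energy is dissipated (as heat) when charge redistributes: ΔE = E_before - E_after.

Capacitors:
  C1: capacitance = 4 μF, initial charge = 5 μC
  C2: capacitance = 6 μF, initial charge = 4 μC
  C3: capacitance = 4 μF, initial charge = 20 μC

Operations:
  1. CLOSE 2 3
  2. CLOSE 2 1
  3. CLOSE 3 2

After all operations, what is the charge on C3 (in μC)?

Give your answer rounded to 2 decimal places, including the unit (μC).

Answer: 8.50 μC

Derivation:
Initial: C1(4μF, Q=5μC, V=1.25V), C2(6μF, Q=4μC, V=0.67V), C3(4μF, Q=20μC, V=5.00V)
Op 1: CLOSE 2-3: Q_total=24.00, C_total=10.00, V=2.40; Q2=14.40, Q3=9.60; dissipated=22.533
Op 2: CLOSE 2-1: Q_total=19.40, C_total=10.00, V=1.94; Q2=11.64, Q1=7.76; dissipated=1.587
Op 3: CLOSE 3-2: Q_total=21.24, C_total=10.00, V=2.12; Q3=8.50, Q2=12.74; dissipated=0.254
Final charges: Q1=7.76, Q2=12.74, Q3=8.50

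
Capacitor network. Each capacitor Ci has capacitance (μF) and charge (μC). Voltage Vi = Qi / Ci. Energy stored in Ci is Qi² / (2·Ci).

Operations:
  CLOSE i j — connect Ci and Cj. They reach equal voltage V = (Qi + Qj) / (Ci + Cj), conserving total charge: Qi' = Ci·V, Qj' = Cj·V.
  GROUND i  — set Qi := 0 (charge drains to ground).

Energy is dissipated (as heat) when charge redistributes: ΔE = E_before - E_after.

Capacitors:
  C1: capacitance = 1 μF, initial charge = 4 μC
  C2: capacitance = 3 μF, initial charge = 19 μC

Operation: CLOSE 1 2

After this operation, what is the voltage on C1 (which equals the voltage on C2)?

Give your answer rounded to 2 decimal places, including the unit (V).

Answer: 5.75 V

Derivation:
Initial: C1(1μF, Q=4μC, V=4.00V), C2(3μF, Q=19μC, V=6.33V)
Op 1: CLOSE 1-2: Q_total=23.00, C_total=4.00, V=5.75; Q1=5.75, Q2=17.25; dissipated=2.042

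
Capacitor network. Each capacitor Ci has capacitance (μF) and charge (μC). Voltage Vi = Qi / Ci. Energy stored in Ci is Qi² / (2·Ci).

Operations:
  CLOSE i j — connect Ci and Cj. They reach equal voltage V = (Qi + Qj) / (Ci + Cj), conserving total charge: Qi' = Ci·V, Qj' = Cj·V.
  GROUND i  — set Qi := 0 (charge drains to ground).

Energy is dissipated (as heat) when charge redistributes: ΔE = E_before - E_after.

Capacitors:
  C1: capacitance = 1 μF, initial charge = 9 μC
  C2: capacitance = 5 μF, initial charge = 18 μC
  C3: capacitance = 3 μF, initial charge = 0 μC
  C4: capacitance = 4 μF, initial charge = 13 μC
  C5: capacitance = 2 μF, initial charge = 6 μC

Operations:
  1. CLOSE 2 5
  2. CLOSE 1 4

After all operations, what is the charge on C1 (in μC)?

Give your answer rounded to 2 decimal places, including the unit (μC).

Answer: 4.40 μC

Derivation:
Initial: C1(1μF, Q=9μC, V=9.00V), C2(5μF, Q=18μC, V=3.60V), C3(3μF, Q=0μC, V=0.00V), C4(4μF, Q=13μC, V=3.25V), C5(2μF, Q=6μC, V=3.00V)
Op 1: CLOSE 2-5: Q_total=24.00, C_total=7.00, V=3.43; Q2=17.14, Q5=6.86; dissipated=0.257
Op 2: CLOSE 1-4: Q_total=22.00, C_total=5.00, V=4.40; Q1=4.40, Q4=17.60; dissipated=13.225
Final charges: Q1=4.40, Q2=17.14, Q3=0.00, Q4=17.60, Q5=6.86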